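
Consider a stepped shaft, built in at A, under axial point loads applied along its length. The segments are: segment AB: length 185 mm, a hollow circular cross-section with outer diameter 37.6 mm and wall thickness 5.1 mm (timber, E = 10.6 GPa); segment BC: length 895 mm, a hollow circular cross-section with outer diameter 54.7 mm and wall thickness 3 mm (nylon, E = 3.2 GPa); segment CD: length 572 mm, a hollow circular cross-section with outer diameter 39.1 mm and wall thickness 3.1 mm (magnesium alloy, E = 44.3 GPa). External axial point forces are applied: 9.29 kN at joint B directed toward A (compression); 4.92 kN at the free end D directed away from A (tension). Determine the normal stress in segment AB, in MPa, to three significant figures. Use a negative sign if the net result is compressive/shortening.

Internal axial forces (sectioning from the free end, tension +): N_CD = 4.92 kN, N_BC = 4.92 kN, N_AB = -4.37 kN.
A_AB = 520.7 mm².
σ_AB = N_AB/A_AB = -4370/520.7 = -8.392 MPa.

-8.39 MPa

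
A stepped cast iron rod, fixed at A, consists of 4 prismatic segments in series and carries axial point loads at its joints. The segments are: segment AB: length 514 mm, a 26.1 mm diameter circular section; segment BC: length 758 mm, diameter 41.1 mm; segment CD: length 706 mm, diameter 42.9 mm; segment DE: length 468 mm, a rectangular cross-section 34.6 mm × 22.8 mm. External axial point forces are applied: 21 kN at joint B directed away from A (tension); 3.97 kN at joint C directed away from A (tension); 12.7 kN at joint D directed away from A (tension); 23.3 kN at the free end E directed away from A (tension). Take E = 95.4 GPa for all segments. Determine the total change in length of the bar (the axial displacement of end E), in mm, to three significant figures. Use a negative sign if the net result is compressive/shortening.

1.18 mm

Internal axial forces (sectioning from the free end, tension +): N_DE = 23.3 kN, N_CD = 36 kN, N_BC = 39.97 kN, N_AB = 60.97 kN.
A_AB = 535 mm².
A_BC = 1327 mm².
A_CD = 1445 mm².
A_DE = 788.9 mm².
δ_AB = 60970·514/(535·95400) = 0.614 mm
δ_BC = 39970·758/(1327·95400) = 0.2394 mm
δ_CD = 36000·706/(1445·95400) = 0.1843 mm
δ_DE = 23300·468/(788.9·95400) = 0.1449 mm
δ = Σδ_i = 1.183 mm.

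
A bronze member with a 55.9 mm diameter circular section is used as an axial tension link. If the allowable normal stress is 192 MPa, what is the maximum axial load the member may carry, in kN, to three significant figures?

A = 2454 mm².
P_max = σ_allow · A = 192 · 2454 = 471200 N = 471.2 kN.

471 kN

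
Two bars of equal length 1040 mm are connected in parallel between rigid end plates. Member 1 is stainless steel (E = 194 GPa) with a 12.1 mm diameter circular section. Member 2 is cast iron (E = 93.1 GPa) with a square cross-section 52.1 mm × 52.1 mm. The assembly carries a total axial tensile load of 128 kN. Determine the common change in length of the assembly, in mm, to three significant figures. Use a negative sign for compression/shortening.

A_1 = 115 mm².
A_2 = 2714 mm².
Equal strain + equilibrium ⇒ each member carries load in proportion to AE: A₁E₁ = 22310000 N, A₂E₂ = 252700000 N, ΣAE = 275000000 N.
δ = PL/ΣAE = 128000·1040/275000000 = 0.484 mm.

0.484 mm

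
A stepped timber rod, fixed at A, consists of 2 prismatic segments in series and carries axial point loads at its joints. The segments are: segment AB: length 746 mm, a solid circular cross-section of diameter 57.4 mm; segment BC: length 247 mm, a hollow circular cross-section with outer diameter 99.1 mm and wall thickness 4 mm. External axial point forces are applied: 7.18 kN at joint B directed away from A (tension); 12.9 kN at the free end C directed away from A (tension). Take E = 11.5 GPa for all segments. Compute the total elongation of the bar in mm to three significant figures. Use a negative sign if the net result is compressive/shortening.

0.735 mm

Internal axial forces (sectioning from the free end, tension +): N_BC = 12.9 kN, N_AB = 20.08 kN.
A_AB = 2588 mm².
A_BC = 1195 mm².
δ_AB = 20080·746/(2588·11500) = 0.5034 mm
δ_BC = 12900·247/(1195·11500) = 0.2318 mm
δ = Σδ_i = 0.7352 mm.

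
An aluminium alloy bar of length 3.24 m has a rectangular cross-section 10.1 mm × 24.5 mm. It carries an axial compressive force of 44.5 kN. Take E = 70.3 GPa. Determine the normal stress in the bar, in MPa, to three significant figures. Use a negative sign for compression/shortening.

-180 MPa

A = 247.4 mm².
σ = N/A = -44500/247.4 = -179.8 MPa.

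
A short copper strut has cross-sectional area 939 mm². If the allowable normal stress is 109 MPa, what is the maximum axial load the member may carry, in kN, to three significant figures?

P_max = σ_allow · A = 109 · 939 = 102400 N = 102.4 kN.

102 kN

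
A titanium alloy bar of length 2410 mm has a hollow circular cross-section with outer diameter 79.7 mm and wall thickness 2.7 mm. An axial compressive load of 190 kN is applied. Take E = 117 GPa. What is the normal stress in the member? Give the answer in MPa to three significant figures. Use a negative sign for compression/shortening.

A = 653.1 mm².
σ = N/A = -190000/653.1 = -290.9 MPa.

-291 MPa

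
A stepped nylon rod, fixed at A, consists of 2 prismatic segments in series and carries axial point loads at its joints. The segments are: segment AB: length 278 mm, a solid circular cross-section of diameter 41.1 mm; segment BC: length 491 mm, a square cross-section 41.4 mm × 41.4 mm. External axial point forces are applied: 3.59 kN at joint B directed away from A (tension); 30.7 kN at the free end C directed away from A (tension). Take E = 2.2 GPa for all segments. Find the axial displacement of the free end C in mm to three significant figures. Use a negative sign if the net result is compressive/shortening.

Internal axial forces (sectioning from the free end, tension +): N_BC = 30.7 kN, N_AB = 34.29 kN.
A_AB = 1327 mm².
A_BC = 1714 mm².
δ_AB = 34290·278/(1327·2200) = 3.266 mm
δ_BC = 30700·491/(1714·2200) = 3.998 mm
δ = Σδ_i = 7.264 mm.

7.26 mm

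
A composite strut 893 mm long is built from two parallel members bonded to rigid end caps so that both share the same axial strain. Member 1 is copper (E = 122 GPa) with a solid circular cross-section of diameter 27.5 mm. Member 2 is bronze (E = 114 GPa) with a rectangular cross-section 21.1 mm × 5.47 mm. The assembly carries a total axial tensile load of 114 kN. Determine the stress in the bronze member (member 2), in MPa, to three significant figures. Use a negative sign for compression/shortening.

152 MPa

A_1 = 594 mm².
A_2 = 115.4 mm².
Equal strain + equilibrium ⇒ each member carries load in proportion to AE: A₁E₁ = 72460000 N, A₂E₂ = 13160000 N, ΣAE = 85620000 N.
σ₂ = P·E₂/ΣAE = 114000·114000/85620000 = 151.8 MPa.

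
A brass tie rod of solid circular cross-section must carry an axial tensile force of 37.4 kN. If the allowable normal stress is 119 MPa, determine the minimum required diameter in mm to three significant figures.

Required area A ≥ P/σ_allow = 37400/119 = 314.3 mm².
For a solid circular section, d ≥ √(4A/π) = 20 mm.

20.0 mm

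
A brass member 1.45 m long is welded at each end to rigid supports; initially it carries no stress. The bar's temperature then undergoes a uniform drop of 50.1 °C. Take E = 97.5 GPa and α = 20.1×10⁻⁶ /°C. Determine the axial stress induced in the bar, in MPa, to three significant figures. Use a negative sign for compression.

98.2 MPa

Free thermal expansion αLΔT = 20.1e-6 · 1450 · -50.1 = -1.46 mm.
The walls impose strain ε = −(-1.46)/1450 = 1.0070e-03; σ = Eε = 97500 · 1.0070e-03 = 98.18 MPa.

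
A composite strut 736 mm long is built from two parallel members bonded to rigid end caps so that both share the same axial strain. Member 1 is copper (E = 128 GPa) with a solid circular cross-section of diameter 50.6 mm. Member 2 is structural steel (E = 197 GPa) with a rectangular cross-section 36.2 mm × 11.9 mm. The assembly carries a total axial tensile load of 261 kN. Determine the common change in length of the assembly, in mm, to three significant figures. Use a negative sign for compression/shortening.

A_1 = 2011 mm².
A_2 = 430.8 mm².
Equal strain + equilibrium ⇒ each member carries load in proportion to AE: A₁E₁ = 257400000 N, A₂E₂ = 84860000 N, ΣAE = 342300000 N.
δ = PL/ΣAE = 261000·736/342300000 = 0.5613 mm.

0.561 mm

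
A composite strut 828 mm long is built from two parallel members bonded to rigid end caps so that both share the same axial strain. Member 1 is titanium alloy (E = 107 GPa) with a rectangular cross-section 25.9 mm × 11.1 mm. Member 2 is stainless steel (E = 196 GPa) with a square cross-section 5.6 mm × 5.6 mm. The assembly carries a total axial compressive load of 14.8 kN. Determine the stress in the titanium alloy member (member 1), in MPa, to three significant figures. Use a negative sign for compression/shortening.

A_1 = 287.5 mm².
A_2 = 31.36 mm².
Equal strain + equilibrium ⇒ each member carries load in proportion to AE: A₁E₁ = 30760000 N, A₂E₂ = 6147000 N, ΣAE = 36910000 N.
σ₁ = P·E₁/ΣAE = -14800·107000/36910000 = -42.91 MPa.

-42.9 MPa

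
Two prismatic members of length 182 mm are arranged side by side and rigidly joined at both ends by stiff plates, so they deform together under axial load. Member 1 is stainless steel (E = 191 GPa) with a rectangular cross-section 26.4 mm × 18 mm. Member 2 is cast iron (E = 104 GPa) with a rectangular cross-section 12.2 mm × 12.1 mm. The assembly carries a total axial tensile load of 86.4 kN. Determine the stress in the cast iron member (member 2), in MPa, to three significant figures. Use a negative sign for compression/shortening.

84.7 MPa

A_1 = 475.2 mm².
A_2 = 147.6 mm².
Equal strain + equilibrium ⇒ each member carries load in proportion to AE: A₁E₁ = 90760000 N, A₂E₂ = 15350000 N, ΣAE = 106100000 N.
σ₂ = P·E₂/ΣAE = 86400·104000/106100000 = 84.68 MPa.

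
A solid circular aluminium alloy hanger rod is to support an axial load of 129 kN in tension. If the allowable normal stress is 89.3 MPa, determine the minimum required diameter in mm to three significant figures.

42.9 mm

Required area A ≥ P/σ_allow = 129000/89.3 = 1445 mm².
For a solid circular section, d ≥ √(4A/π) = 42.89 mm.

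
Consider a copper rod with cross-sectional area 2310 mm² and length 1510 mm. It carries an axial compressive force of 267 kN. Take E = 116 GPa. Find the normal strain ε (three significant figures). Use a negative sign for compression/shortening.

-9.96e-04

σ = N/A = -115.6 MPa; ε = σ/E = -115.6/116000 = -9.964e-04.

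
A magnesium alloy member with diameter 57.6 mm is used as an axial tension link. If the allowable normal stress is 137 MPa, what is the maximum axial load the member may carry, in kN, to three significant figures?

357 kN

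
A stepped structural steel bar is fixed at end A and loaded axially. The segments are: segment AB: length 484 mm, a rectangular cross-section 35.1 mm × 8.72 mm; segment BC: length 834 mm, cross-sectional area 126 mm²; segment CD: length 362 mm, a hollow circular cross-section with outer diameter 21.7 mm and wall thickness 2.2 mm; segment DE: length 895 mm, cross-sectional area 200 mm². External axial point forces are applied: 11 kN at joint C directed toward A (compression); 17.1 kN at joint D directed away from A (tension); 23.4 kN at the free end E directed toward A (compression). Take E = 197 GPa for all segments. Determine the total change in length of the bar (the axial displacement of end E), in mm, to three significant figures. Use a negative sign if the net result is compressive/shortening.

-1.34 mm

Internal axial forces (sectioning from the free end, tension +): N_DE = -23.4 kN, N_CD = -6.3 kN, N_BC = -17.3 kN, N_AB = -17.3 kN.
A_AB = 306.1 mm².
A_CD = 134.8 mm².
δ_AB = -17300·484/(306.1·197000) = -0.1389 mm
δ_BC = -17300·834/(126·197000) = -0.5813 mm
δ_CD = -6300·362/(134.8·197000) = -0.0859 mm
δ_DE = -23400·895/(200·197000) = -0.5315 mm
δ = Σδ_i = -1.338 mm.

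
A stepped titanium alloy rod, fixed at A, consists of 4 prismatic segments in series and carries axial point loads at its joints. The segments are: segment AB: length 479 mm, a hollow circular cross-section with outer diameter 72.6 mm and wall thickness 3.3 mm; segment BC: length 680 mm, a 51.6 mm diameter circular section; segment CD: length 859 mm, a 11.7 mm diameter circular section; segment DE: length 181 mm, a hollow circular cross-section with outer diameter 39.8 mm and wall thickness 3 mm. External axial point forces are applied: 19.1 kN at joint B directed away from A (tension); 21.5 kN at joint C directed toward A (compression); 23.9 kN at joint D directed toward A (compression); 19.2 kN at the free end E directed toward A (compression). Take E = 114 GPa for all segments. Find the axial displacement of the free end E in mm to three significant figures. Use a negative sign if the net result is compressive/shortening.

Internal axial forces (sectioning from the free end, tension +): N_DE = -19.2 kN, N_CD = -43.1 kN, N_BC = -64.6 kN, N_AB = -45.5 kN.
A_AB = 718.5 mm².
A_BC = 2091 mm².
A_CD = 107.5 mm².
A_DE = 346.8 mm².
δ_AB = -45500·479/(718.5·114000) = -0.2661 mm
δ_BC = -64600·680/(2091·114000) = -0.1843 mm
δ_CD = -43100·859/(107.5·114000) = -3.021 mm
δ_DE = -19200·181/(346.8·114000) = -0.08789 mm
δ = Σδ_i = -3.559 mm.

-3.56 mm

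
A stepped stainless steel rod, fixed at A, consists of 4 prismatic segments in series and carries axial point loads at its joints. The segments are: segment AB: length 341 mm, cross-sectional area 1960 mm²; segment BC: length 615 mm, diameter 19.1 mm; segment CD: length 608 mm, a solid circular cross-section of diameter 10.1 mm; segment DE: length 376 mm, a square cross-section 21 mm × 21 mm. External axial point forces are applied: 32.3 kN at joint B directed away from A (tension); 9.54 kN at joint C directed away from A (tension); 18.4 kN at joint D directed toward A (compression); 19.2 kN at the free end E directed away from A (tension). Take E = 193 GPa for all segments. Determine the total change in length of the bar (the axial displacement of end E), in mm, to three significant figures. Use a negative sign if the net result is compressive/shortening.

0.270 mm

Internal axial forces (sectioning from the free end, tension +): N_DE = 19.2 kN, N_CD = 0.8 kN, N_BC = 10.34 kN, N_AB = 42.64 kN.
A_BC = 286.5 mm².
A_CD = 80.12 mm².
A_DE = 441 mm².
δ_AB = 42640·341/(1960·193000) = 0.03844 mm
δ_BC = 10340·615/(286.5·193000) = 0.115 mm
δ_CD = 800·608/(80.12·193000) = 0.03146 mm
δ_DE = 19200·376/(441·193000) = 0.08482 mm
δ = Σδ_i = 0.2697 mm.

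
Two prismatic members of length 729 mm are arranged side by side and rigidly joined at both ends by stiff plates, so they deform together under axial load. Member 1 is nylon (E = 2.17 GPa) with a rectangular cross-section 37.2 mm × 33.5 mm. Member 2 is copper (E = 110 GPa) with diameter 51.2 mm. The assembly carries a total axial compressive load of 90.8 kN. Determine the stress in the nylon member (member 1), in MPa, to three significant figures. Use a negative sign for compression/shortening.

-0.860 MPa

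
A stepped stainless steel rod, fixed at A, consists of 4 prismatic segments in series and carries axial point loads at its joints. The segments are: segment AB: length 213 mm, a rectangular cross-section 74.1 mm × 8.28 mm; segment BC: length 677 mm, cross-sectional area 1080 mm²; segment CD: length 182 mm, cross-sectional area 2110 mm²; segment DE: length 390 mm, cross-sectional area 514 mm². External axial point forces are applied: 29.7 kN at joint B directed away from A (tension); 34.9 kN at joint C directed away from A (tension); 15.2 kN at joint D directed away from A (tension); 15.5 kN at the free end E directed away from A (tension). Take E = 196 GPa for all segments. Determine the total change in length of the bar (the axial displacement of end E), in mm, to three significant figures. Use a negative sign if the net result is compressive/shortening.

Internal axial forces (sectioning from the free end, tension +): N_DE = 15.5 kN, N_CD = 30.7 kN, N_BC = 65.6 kN, N_AB = 95.3 kN.
A_AB = 613.5 mm².
δ_AB = 95300·213/(613.5·196000) = 0.1688 mm
δ_BC = 65600·677/(1080·196000) = 0.2098 mm
δ_CD = 30700·182/(2110·196000) = 0.01351 mm
δ_DE = 15500·390/(514·196000) = 0.06 mm
δ = Σδ_i = 0.4521 mm.

0.452 mm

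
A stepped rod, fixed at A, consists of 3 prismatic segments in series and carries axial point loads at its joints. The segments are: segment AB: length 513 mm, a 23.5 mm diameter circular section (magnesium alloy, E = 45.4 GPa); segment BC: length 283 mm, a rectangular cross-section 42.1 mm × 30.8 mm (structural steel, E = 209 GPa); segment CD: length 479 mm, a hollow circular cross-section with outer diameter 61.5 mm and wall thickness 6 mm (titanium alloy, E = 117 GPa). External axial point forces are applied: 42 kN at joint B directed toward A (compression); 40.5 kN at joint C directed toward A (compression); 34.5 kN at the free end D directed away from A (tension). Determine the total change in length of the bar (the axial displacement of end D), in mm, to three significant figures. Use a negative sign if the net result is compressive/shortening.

-1.12 mm

Internal axial forces (sectioning from the free end, tension +): N_CD = 34.5 kN, N_BC = -6 kN, N_AB = -48 kN.
A_AB = 433.7 mm².
A_BC = 1297 mm².
A_CD = 1046 mm².
δ_AB = -48000·513/(433.7·45400) = -1.25 mm
δ_BC = -6000·283/(1297·209000) = -0.006266 mm
δ_CD = 34500·479/(1046·117000) = 0.135 mm
δ = Σδ_i = -1.122 mm.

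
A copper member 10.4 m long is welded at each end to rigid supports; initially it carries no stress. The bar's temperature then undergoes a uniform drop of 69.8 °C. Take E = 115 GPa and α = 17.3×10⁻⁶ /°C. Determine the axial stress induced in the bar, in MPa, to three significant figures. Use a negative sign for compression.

Free thermal expansion αLΔT = 17.3e-6 · 10400 · -69.8 = -12.56 mm.
The walls impose strain ε = −(-12.56)/10400 = 1.2075e-03; σ = Eε = 115000 · 1.2075e-03 = 138.9 MPa.

139 MPa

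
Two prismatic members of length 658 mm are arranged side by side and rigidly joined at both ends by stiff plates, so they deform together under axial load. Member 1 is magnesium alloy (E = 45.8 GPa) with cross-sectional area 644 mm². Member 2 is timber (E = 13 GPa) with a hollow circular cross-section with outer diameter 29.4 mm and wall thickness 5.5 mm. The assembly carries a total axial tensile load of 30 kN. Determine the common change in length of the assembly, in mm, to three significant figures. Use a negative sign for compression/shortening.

A_2 = 413 mm².
Equal strain + equilibrium ⇒ each member carries load in proportion to AE: A₁E₁ = 29500000 N, A₂E₂ = 5369000 N, ΣAE = 34860000 N.
δ = PL/ΣAE = 30000·658/34860000 = 0.5662 mm.

0.566 mm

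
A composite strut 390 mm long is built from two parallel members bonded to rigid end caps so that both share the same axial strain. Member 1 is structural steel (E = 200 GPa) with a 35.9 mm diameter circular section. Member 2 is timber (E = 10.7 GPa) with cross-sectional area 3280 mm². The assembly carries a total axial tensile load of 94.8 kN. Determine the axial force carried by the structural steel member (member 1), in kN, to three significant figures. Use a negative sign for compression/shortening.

80.8 kN

A_1 = 1012 mm².
Equal strain + equilibrium ⇒ each member carries load in proportion to AE: A₁E₁ = 202400000 N, A₂E₂ = 35100000 N, ΣAE = 237500000 N.
F₁ = P·A₁E₁/ΣAE = 94800·202400000/237500000 = 80790 N.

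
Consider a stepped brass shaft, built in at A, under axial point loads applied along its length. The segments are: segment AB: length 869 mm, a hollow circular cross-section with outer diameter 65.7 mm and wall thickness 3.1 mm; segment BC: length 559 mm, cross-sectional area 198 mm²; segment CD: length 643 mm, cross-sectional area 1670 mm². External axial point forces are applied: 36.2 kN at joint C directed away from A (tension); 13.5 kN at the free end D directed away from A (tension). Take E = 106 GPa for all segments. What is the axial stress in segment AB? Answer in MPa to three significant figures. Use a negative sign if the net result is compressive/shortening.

81.5 MPa

Internal axial forces (sectioning from the free end, tension +): N_CD = 13.5 kN, N_BC = 49.7 kN, N_AB = 49.7 kN.
A_AB = 609.7 mm².
σ_AB = N_AB/A_AB = 49700/609.7 = 81.52 MPa.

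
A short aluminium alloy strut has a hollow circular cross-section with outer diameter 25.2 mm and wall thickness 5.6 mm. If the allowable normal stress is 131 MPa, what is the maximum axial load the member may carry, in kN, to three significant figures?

45.2 kN

A = 344.8 mm².
P_max = σ_allow · A = 131 · 344.8 = 45170 N = 45.17 kN.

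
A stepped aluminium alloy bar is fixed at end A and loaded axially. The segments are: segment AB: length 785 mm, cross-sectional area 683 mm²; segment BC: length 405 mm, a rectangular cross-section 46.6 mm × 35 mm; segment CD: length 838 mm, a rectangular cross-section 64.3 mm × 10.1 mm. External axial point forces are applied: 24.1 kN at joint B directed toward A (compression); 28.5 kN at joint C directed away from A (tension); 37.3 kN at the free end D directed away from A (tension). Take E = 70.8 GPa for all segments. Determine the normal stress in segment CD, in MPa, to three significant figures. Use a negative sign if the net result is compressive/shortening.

Internal axial forces (sectioning from the free end, tension +): N_CD = 37.3 kN, N_BC = 65.8 kN, N_AB = 41.7 kN.
A_CD = 649.4 mm².
σ_CD = N_CD/A_CD = 37300/649.4 = 57.43 MPa.

57.4 MPa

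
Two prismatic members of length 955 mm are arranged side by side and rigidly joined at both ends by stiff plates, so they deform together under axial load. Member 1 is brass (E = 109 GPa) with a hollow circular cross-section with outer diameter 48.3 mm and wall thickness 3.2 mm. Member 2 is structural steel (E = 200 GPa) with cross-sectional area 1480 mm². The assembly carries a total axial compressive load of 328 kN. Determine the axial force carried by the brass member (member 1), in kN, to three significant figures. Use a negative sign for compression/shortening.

-46.9 kN

A_1 = 453.4 mm².
Equal strain + equilibrium ⇒ each member carries load in proportion to AE: A₁E₁ = 49420000 N, A₂E₂ = 296000000 N, ΣAE = 345400000 N.
F₁ = P·A₁E₁/ΣAE = -328000·49420000/345400000 = -46930 N.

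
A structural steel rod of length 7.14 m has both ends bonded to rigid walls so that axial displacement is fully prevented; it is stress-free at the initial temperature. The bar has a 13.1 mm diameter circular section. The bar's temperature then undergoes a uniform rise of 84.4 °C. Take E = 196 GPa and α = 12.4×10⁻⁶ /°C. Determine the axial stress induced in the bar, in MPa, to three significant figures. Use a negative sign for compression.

Free thermal expansion αLΔT = 12.4e-6 · 7140 · 84.4 = 7.472 mm.
The walls impose strain ε = −(7.472)/7140 = -1.0466e-03; σ = Eε = 196000 · -1.0466e-03 = -205.1 MPa.

-205 MPa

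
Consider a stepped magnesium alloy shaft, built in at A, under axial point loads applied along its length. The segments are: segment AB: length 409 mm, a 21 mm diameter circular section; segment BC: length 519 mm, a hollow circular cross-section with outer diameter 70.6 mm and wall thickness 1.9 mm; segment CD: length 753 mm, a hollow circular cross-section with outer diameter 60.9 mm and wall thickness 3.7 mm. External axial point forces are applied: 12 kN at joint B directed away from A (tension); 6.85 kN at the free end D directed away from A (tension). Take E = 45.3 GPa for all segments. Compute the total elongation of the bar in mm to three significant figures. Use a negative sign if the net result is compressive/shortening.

Internal axial forces (sectioning from the free end, tension +): N_CD = 6.85 kN, N_BC = 6.85 kN, N_AB = 18.85 kN.
A_AB = 346.4 mm².
A_BC = 410.1 mm².
A_CD = 664.9 mm².
δ_AB = 18850·409/(346.4·45300) = 0.4914 mm
δ_BC = 6850·519/(410.1·45300) = 0.1914 mm
δ_CD = 6850·753/(664.9·45300) = 0.1713 mm
δ = Σδ_i = 0.854 mm.

0.854 mm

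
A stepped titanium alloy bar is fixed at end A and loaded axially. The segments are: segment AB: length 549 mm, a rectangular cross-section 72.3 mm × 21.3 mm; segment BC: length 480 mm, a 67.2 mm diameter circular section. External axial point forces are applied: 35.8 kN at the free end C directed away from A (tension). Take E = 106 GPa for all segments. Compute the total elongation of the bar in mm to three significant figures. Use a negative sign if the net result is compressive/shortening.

0.166 mm

Internal axial forces (sectioning from the free end, tension +): N_BC = 35.8 kN, N_AB = 35.8 kN.
A_AB = 1540 mm².
A_BC = 3547 mm².
δ_AB = 35800·549/(1540·106000) = 0.1204 mm
δ_BC = 35800·480/(3547·106000) = 0.04571 mm
δ = Σδ_i = 0.1661 mm.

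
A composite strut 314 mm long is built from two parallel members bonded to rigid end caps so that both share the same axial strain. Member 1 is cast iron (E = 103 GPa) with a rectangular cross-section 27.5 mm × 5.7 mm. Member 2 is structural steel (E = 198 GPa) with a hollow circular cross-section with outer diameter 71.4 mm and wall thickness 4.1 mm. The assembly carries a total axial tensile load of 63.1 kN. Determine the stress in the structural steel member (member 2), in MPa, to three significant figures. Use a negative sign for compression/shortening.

A_1 = 156.8 mm².
A_2 = 866.9 mm².
Equal strain + equilibrium ⇒ each member carries load in proportion to AE: A₁E₁ = 16150000 N, A₂E₂ = 171600000 N, ΣAE = 187800000 N.
σ₂ = P·E₂/ΣAE = 63100·198000/187800000 = 66.53 MPa.

66.5 MPa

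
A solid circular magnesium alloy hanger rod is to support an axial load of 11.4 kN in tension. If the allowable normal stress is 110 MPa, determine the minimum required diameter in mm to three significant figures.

11.5 mm

Required area A ≥ P/σ_allow = 11400/110 = 103.6 mm².
For a solid circular section, d ≥ √(4A/π) = 11.49 mm.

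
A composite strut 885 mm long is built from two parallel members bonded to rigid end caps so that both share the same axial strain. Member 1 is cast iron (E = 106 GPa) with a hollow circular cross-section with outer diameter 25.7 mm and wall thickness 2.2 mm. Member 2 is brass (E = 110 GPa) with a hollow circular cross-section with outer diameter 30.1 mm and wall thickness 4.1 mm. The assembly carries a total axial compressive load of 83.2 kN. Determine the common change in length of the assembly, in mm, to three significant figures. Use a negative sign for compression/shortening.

-1.36 mm

A_1 = 162.4 mm².
A_2 = 334.9 mm².
Equal strain + equilibrium ⇒ each member carries load in proportion to AE: A₁E₁ = 17220000 N, A₂E₂ = 36840000 N, ΣAE = 54050000 N.
δ = PL/ΣAE = -83200·885/54050000 = -1.362 mm.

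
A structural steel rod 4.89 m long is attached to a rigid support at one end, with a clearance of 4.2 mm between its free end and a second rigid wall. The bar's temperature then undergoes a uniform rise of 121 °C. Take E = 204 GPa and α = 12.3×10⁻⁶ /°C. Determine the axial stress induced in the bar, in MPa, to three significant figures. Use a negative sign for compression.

Free thermal expansion αLΔT = 12.3e-6 · 4890 · 121 = 7.278 mm.
The walls engage after the gap closes; constrained expansion = 7.278 − 4.2 = 3.078 mm.
The walls impose strain ε = −(3.078)/4890 = -6.2940e-04; σ = Eε = 204000 · -6.2940e-04 = -128.4 MPa.

-128 MPa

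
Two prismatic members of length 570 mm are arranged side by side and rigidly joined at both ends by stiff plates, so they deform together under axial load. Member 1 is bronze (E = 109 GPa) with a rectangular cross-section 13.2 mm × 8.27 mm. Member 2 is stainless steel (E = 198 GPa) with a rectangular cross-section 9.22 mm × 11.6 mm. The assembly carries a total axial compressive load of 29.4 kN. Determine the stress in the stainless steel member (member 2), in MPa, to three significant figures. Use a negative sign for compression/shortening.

-176 MPa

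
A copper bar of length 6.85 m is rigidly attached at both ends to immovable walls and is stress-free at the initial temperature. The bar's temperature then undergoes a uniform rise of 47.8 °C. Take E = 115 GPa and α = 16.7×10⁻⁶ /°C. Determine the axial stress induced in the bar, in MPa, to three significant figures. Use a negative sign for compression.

Free thermal expansion αLΔT = 16.7e-6 · 6850 · 47.8 = 5.468 mm.
The walls impose strain ε = −(5.468)/6850 = -7.9826e-04; σ = Eε = 115000 · -7.9826e-04 = -91.8 MPa.

-91.8 MPa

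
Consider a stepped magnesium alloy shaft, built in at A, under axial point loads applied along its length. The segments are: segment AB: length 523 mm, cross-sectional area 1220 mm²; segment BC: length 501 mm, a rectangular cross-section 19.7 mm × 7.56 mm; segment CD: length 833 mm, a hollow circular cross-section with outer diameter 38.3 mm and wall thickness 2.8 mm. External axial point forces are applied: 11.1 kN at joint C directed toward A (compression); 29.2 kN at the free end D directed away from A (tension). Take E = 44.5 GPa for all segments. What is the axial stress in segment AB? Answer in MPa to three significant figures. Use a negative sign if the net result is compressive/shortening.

14.8 MPa

Internal axial forces (sectioning from the free end, tension +): N_CD = 29.2 kN, N_BC = 18.1 kN, N_AB = 18.1 kN.
σ_AB = N_AB/A_AB = 18100/1220 = 14.84 MPa.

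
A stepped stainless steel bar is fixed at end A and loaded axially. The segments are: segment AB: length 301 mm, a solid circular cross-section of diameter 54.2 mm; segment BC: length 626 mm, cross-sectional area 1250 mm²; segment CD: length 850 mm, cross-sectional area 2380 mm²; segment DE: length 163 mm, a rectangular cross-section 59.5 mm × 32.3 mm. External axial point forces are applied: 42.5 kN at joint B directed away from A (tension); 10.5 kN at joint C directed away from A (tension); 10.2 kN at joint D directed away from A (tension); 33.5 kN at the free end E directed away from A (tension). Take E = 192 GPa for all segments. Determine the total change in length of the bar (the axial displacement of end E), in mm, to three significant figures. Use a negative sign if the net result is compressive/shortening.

0.303 mm

Internal axial forces (sectioning from the free end, tension +): N_DE = 33.5 kN, N_CD = 43.7 kN, N_BC = 54.2 kN, N_AB = 96.7 kN.
A_AB = 2307 mm².
A_DE = 1922 mm².
δ_AB = 96700·301/(2307·192000) = 0.06571 mm
δ_BC = 54200·626/(1250·192000) = 0.1414 mm
δ_CD = 43700·850/(2380·192000) = 0.08129 mm
δ_DE = 33500·163/(1922·192000) = 0.0148 mm
δ = Σδ_i = 0.3032 mm.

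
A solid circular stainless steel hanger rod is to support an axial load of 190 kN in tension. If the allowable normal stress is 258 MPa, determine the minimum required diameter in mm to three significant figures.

30.6 mm

Required area A ≥ P/σ_allow = 190000/258 = 736.4 mm².
For a solid circular section, d ≥ √(4A/π) = 30.62 mm.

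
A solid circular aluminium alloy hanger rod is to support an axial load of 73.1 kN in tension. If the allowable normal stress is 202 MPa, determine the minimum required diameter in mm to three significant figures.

21.5 mm

Required area A ≥ P/σ_allow = 73100/202 = 361.9 mm².
For a solid circular section, d ≥ √(4A/π) = 21.47 mm.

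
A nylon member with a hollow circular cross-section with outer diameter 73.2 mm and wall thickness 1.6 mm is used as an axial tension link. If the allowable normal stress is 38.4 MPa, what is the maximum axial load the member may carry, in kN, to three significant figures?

13.8 kN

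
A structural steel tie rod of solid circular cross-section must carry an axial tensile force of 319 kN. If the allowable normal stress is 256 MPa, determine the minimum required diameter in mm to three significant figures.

Required area A ≥ P/σ_allow = 319000/256 = 1246 mm².
For a solid circular section, d ≥ √(4A/π) = 39.83 mm.

39.8 mm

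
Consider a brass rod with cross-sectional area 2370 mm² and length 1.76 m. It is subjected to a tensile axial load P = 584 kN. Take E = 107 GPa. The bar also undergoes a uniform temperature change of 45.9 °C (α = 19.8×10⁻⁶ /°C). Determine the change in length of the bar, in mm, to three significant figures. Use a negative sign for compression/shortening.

5.65 mm

δ_mech = NL/(AE) = 584000·1760/(2370·107000) = 4.053 mm.
δ_thermal = αLΔT = 19.8e-6·1760·45.9 = 1.6 mm.
δ = δ_mech + δ_thermal = 5.653 mm.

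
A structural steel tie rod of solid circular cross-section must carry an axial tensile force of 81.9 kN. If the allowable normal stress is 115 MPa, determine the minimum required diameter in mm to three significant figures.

Required area A ≥ P/σ_allow = 81900/115 = 712.2 mm².
For a solid circular section, d ≥ √(4A/π) = 30.11 mm.

30.1 mm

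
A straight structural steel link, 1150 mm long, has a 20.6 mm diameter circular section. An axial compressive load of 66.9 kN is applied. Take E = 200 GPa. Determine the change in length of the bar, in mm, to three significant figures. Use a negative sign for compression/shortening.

-1.15 mm

A = 333.3 mm².
δ_mech = NL/(AE) = -66900·1150/(333.3·200000) = -1.154 mm.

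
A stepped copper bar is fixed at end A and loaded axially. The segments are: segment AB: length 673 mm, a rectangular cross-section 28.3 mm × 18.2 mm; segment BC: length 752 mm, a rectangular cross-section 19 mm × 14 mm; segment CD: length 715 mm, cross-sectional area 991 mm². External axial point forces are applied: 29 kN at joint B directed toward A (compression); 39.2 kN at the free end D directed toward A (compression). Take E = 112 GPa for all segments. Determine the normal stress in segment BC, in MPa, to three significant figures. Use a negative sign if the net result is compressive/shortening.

Internal axial forces (sectioning from the free end, tension +): N_CD = -39.2 kN, N_BC = -39.2 kN, N_AB = -68.2 kN.
A_BC = 266 mm².
σ_BC = N_BC/A_BC = -39200/266 = -147.4 MPa.

-147 MPa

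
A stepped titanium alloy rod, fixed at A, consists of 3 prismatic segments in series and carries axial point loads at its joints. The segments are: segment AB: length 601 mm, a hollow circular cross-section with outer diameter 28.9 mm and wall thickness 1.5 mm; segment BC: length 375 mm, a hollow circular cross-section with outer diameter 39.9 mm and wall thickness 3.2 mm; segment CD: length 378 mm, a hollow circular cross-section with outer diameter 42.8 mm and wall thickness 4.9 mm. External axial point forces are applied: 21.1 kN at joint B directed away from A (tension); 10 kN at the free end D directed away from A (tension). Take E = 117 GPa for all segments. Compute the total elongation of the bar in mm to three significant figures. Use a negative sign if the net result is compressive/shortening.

Internal axial forces (sectioning from the free end, tension +): N_CD = 10 kN, N_BC = 10 kN, N_AB = 31.1 kN.
A_AB = 129.1 mm².
A_BC = 368.9 mm².
A_CD = 583.4 mm².
δ_AB = 31100·601/(129.1·117000) = 1.237 mm
δ_BC = 10000·375/(368.9·117000) = 0.08687 mm
δ_CD = 10000·378/(583.4·117000) = 0.05538 mm
δ = Σδ_i = 1.379 mm.

1.38 mm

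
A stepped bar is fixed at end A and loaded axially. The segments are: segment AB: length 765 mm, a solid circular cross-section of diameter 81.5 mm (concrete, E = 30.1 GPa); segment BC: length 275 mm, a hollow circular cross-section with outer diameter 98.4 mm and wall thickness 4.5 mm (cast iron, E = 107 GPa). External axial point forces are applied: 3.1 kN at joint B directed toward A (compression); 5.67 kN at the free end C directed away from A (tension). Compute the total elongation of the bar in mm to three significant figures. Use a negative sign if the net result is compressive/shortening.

0.0235 mm

Internal axial forces (sectioning from the free end, tension +): N_BC = 5.67 kN, N_AB = 2.57 kN.
A_AB = 5217 mm².
A_BC = 1327 mm².
δ_AB = 2570·765/(5217·30100) = 0.01252 mm
δ_BC = 5670·275/(1327·107000) = 0.01098 mm
δ = Σδ_i = 0.0235 mm.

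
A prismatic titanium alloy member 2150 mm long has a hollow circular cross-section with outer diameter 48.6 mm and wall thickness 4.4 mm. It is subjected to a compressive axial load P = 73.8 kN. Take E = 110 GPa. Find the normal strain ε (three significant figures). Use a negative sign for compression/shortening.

-0.00110

A = 611 mm².
σ = N/A = -120.8 MPa; ε = σ/E = -120.8/110000 = -1.098e-03.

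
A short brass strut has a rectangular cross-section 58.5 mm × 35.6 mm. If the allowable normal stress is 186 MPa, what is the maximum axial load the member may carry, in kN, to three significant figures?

A = 2083 mm².
P_max = σ_allow · A = 186 · 2083 = 387400 N = 387.4 kN.

387 kN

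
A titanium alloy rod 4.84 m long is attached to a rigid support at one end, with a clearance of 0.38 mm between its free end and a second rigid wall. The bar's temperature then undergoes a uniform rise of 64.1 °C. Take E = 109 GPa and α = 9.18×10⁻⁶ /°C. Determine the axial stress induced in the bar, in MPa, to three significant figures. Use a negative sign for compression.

-55.6 MPa

Free thermal expansion αLΔT = 9.18e-6 · 4840 · 64.1 = 2.848 mm.
The walls engage after the gap closes; constrained expansion = 2.848 − 0.38 = 2.468 mm.
The walls impose strain ε = −(2.468)/4840 = -5.0993e-04; σ = Eε = 109000 · -5.0993e-04 = -55.58 MPa.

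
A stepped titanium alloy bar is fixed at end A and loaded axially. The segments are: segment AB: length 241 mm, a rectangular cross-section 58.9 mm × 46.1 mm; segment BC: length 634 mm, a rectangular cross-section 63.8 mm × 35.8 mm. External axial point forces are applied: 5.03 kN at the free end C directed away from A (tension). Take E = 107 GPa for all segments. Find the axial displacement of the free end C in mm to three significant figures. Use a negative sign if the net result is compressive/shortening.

0.0172 mm

Internal axial forces (sectioning from the free end, tension +): N_BC = 5.03 kN, N_AB = 5.03 kN.
A_AB = 2715 mm².
A_BC = 2284 mm².
δ_AB = 5030·241/(2715·107000) = 0.004172 mm
δ_BC = 5030·634/(2284·107000) = 0.01305 mm
δ = Σδ_i = 0.01722 mm.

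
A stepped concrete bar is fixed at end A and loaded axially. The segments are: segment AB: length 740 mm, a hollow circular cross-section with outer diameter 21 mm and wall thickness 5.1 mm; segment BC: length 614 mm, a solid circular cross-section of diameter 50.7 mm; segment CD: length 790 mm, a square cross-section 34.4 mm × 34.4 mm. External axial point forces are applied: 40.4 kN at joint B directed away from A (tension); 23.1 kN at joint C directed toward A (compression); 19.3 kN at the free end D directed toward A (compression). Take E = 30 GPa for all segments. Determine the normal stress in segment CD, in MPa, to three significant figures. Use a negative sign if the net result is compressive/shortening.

Internal axial forces (sectioning from the free end, tension +): N_CD = -19.3 kN, N_BC = -42.4 kN, N_AB = -2 kN.
A_CD = 1183 mm².
σ_CD = N_CD/A_CD = -19300/1183 = -16.31 MPa.

-16.3 MPa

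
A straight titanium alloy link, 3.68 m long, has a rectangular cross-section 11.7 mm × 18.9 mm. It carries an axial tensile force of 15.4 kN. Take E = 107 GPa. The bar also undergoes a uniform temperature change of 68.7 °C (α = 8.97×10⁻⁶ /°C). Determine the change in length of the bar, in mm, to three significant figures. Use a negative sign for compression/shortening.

A = 221.1 mm².
δ_mech = NL/(AE) = 15400·3680/(221.1·107000) = 2.395 mm.
δ_thermal = αLΔT = 8.97e-6·3680·68.7 = 2.268 mm.
δ = δ_mech + δ_thermal = 4.663 mm.

4.66 mm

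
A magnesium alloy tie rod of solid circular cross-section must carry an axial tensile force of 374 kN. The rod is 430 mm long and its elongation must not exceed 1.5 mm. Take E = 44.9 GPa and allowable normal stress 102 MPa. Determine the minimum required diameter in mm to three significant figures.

68.3 mm

Required area A ≥ P/σ_allow = 374000/102 = 3667 mm².
For a solid circular section, d ≥ √(4A/π) = 68.33 mm.
Elongation limit: A ≥ PL/(Eδ_allow) = 374000·430/(44900·1.5) = 2388 mm² ⇒ d ≥ 55.14 mm.
The stress limit governs.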